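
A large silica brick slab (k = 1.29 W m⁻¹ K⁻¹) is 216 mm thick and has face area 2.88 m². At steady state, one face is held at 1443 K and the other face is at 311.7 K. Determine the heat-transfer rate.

Q = kA·ΔT/L = 1.29 × 2.88 × |1443 K − 311.7 K| / 0.216 = 19500 W

Q = 19.5 kW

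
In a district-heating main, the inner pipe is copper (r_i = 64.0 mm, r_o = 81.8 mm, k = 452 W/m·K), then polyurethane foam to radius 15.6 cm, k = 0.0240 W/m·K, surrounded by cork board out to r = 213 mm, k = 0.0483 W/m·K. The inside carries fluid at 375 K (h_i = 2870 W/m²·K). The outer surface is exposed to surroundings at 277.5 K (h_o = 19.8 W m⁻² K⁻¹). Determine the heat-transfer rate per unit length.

Resistance network (inner→outer):
  R'_conv,in = 1/(2πr h) = 1/(2π·0.0640·2870) = 8.665×10^-4 m·K/W
  R'_copper = ln(0.0818/0.0640)/(2πk) = 0.2454/(2π·452) = 8.641×10^-5 m·K/W
  R'_polyurethane foam = ln(0.156/0.0818)/(2πk) = 0.6456/(2π·0.0240) = 4.281 m·K/W
  R'_cork board = ln(0.213/0.156)/(2πk) = 0.3114/(2π·0.0483) = 1.026 m·K/W
  R'_conv,out = 1/(2πr h) = 1/(2π·0.213·19.8) = 0.03774 m·K/W
ΣR = 8.665×10^-4 + 8.641×10^-5 + 4.281 + 1.026 + 0.03774 = 5.346 m·K/W
Q' = ΔT/ΣR = (375 K − 277.5 K)/5.346 = 18.2 W/m

Q' = 18.2 W/m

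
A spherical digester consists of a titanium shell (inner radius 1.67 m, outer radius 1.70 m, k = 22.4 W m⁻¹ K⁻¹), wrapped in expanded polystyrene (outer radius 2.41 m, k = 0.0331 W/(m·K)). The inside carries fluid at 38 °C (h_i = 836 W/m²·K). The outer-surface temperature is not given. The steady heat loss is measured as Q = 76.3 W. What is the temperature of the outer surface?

Sum the resistances:
  R_conv,in = 1/(4πr²h) = 1/(4π·1.67²·836) = 3.413×10^-5 K/W
  R_titanium = (1/1.67 − 1/1.70)/(4πk) = 0.01057/(4π·22.4) = 3.754×10^-5 K/W
  R_expanded polystyrene = (1/1.70 − 1/2.41)/(4πk) = 0.1733/(4π·0.0331) = 0.4166 K/W
ΣR = 0.4167 K/W
ΔT = Q·ΣR = 76.3 × 0.4167 = 31.79 K
Heat flows outward, so T_out = T_in − ΔT = 38 − 31.79 = 6.21 °C

T_out = 6.21 °C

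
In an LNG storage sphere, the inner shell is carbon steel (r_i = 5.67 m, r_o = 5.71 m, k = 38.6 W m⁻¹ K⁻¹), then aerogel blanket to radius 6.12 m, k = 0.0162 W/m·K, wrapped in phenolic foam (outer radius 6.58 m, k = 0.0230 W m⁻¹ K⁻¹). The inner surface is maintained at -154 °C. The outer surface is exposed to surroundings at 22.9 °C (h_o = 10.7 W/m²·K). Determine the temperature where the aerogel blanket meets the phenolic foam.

Resistance network (inner→outer):
  R_carbon steel = (1/5.67 − 1/5.71)/(4πk) = 0.001235/(4π·38.6) = 2.547×10^-6 K/W
  R_aerogel blanket = (1/5.71 − 1/6.12)/(4πk) = 0.01173/(4π·0.0162) = 0.05763 K/W
  R_phenolic foam = (1/6.12 − 1/6.58)/(4πk) = 0.01142/(4π·0.0230) = 0.03952 K/W
  R_conv,out = 1/(4πr²h) = 1/(4π·6.58²·10.7) = 1.718×10^-4 K/W
ΣR = 2.547×10^-6 + 0.05763 + 0.03952 + 1.718×10^-4 = 0.09732 K/W
Q = ΔT/ΣR = (-154 °C − 22.9 °C)/0.09732 = -1818 W
From the inner boundary to the aerogel blanket/phenolic foam interface, ΣR_partial = 0.05763 K/W.
T_interface = T_in − Q·ΣR_partial = -154 °C − (-1818)(0.05763) = -49.2 °C

T = -49.2 °C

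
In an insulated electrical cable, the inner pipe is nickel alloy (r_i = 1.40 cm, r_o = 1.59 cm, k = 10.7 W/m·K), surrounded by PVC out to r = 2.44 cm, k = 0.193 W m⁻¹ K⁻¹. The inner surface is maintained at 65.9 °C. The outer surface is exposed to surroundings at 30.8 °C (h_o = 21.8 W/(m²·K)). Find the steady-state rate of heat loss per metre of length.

Series thermal resistances, inner to outer:
  R'_nickel alloy = ln(0.0159/0.0140)/(2πk) = 0.1273/(2π·10.7) = 0.001893 m·K/W
  R'_PVC = ln(0.0244/0.0159)/(2πk) = 0.4283/(2π·0.193) = 0.3532 m·K/W
  R'_conv,out = 1/(2πr h) = 1/(2π·0.0244·21.8) = 0.2992 m·K/W
ΣR = 0.001893 + 0.3532 + 0.2992 = 0.6543 m·K/W
Q' = ΔT/ΣR = (65.9 °C − 30.8 °C)/0.6543 = 53.6 W/m

Q' = 53.6 W/m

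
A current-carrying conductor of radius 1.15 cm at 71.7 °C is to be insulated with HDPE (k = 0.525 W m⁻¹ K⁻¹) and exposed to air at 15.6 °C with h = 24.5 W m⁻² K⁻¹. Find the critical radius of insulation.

r_cr = 2.14 cm

For a cylinder, r_cr = k_ins/h = 0.525/24.5 = 0.0214 m = 2.14 cm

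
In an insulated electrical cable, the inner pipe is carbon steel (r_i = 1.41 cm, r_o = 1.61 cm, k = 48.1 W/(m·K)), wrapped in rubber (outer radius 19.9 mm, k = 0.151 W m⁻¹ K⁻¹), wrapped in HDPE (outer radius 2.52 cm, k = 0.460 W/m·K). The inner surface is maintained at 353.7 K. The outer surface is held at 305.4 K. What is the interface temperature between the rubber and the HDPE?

T = 318.3 K

Resistance network (inner→outer):
  R'_carbon steel = ln(0.0161/0.0141)/(2πk) = 0.1326/(2π·48.1) = 4.389×10^-4 m·K/W
  R'_rubber = ln(0.0199/0.0161)/(2πk) = 0.2119/(2π·0.151) = 0.2233 m·K/W
  R'_HDPE = ln(0.0252/0.0199)/(2πk) = 0.2361/(2π·0.460) = 0.08170 m·K/W
ΣR = 4.389×10^-4 + 0.2233 + 0.08170 = 0.3054 m·K/W
Q' = ΔT/ΣR = (353.7 K − 305.4 K)/0.3054 = 158.2 W/m
From the inner boundary to the rubber/HDPE interface, ΣR_partial = 0.2237 m·K/W.
T_interface = T_in − Q'·ΣR_partial = 353.7 K − (158.2)(0.2237) = 318.3 K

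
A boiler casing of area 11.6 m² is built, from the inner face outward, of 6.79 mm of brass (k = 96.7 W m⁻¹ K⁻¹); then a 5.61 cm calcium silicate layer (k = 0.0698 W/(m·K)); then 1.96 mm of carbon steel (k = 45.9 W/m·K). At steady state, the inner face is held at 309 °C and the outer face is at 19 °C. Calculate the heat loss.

Resistance network (inner→outer):
  R_brass = L/(kA) = 0.00679/(96.7·11.6) = 6.053×10^-6 K/W
  R_calcium silicate = L/(kA) = 0.0561/(0.0698·11.6) = 0.06929 K/W
  R_carbon steel = L/(kA) = 0.00196/(45.9·11.6) = 3.681×10^-6 K/W
ΣR = 6.053×10^-6 + 0.06929 + 3.681×10^-6 = 0.06930 K/W
Q = ΔT/ΣR = (309 °C − 19 °C)/0.06930 = 4180 W

Q = 4.18 kW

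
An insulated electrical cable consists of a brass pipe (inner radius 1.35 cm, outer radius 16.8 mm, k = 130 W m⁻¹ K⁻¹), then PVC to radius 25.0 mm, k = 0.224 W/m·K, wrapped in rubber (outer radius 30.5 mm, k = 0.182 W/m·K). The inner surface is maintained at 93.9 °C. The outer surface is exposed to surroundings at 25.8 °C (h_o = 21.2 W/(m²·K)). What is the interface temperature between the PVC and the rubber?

Treat each layer as a resistance in series:
  R'_brass = ln(0.0168/0.0135)/(2πk) = 0.2187/(2π·130) = 2.677×10^-4 m·K/W
  R'_PVC = ln(0.0250/0.0168)/(2πk) = 0.3975/(2π·0.224) = 0.2824 m·K/W
  R'_rubber = ln(0.0305/0.0250)/(2πk) = 0.1989/(2π·0.182) = 0.1739 m·K/W
  R'_conv,out = 1/(2πr h) = 1/(2π·0.0305·21.2) = 0.2461 m·K/W
ΣR = 2.677×10^-4 + 0.2824 + 0.1739 + 0.2461 = 0.7027 m·K/W
Q' = ΔT/ΣR = (93.9 °C − 25.8 °C)/0.7027 = 96.91 W/m
From the inner boundary to the PVC/rubber interface, ΣR_partial = 0.2827 m·K/W.
T_interface = T_in − Q'·ΣR_partial = 93.9 °C − (96.91)(0.2827) = 66.5 °C

T = 66.5 °C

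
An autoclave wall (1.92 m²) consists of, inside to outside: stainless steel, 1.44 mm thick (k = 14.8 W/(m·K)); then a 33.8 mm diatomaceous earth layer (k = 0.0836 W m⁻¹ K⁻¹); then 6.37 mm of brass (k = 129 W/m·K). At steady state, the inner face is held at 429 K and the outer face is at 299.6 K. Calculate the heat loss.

Q = 614 W

Resistance network (inner→outer):
  R_stainless steel = L/(kA) = 0.00144/(14.8·1.92) = 5.068×10^-5 K/W
  R_diatomaceous earth = L/(kA) = 0.0338/(0.0836·1.92) = 0.2106 K/W
  R_brass = L/(kA) = 0.00637/(129·1.92) = 2.572×10^-5 K/W
ΣR = 5.068×10^-5 + 0.2106 + 2.572×10^-5 = 0.2107 K/W
Q = ΔT/ΣR = (429 K − 299.6 K)/0.2107 = 614 W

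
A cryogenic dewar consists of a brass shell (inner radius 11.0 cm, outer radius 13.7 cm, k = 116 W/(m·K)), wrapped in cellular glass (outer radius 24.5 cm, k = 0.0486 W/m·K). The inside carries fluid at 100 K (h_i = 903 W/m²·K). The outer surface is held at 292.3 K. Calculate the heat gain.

Treat each layer as a resistance in series:
  R_conv,in = 1/(4πr²h) = 1/(4π·0.110²·903) = 0.007283 K/W
  R_brass = (1/0.110 − 1/0.137)/(4πk) = 1.792/(4π·116) = 0.001229 K/W
  R_cellular glass = (1/0.137 − 1/0.245)/(4πk) = 3.218/(4π·0.0486) = 5.269 K/W
ΣR = 0.007283 + 0.001229 + 5.269 = 5.278 K/W
Q = ΔT/ΣR = (100 K − 292.3 K)/5.278 = -36.4 W
(Negative Q ⇒ heat flows inward; heat gain = 36.4 W.)

Q = 36.4 W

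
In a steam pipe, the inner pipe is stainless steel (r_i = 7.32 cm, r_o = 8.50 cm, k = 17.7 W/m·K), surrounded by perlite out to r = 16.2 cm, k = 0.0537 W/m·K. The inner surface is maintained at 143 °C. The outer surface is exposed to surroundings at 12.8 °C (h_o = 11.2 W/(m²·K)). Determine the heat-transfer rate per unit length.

Q' = 65.1 W/m

Treat each layer as a resistance in series:
  R'_stainless steel = ln(0.0850/0.0732)/(2πk) = 0.1495/(2π·17.7) = 0.001344 m·K/W
  R'_perlite = ln(0.162/0.0850)/(2πk) = 0.6449/(2π·0.0537) = 1.911 m·K/W
  R'_conv,out = 1/(2πr h) = 1/(2π·0.162·11.2) = 0.08772 m·K/W
ΣR = 0.001344 + 1.911 + 0.08772 = 2.000 m·K/W
Q' = ΔT/ΣR = (143 °C − 12.8 °C)/2.000 = 65.1 W/m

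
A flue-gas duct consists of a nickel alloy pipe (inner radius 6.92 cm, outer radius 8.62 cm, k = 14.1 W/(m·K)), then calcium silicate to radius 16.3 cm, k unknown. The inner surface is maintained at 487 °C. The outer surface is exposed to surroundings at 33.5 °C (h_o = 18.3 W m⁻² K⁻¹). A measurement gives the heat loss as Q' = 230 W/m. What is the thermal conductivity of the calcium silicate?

k = 0.0529 W/m·K

ΣR = ΔT/Q' = |487 − 33.5|/230 = 1.972 m·K/W
Known resistances:
  R'_nickel alloy = ln(0.0862/0.0692)/(2πk) = 0.2197/(2π·14.1) = 0.002480 m·K/W
  R'_conv,out = 1/(2πr h) = 1/(2π·0.163·18.3) = 0.05336 m·K/W
R_calcium silicate = ΣR − ΣR_known = 1.972 − 0.05584 = 1.916 m·K/W
ln(r₂/r₁)/(2πk) = 1.916 ⇒ k = 0.6371/(2π·1.916) = 0.0529 W/m·K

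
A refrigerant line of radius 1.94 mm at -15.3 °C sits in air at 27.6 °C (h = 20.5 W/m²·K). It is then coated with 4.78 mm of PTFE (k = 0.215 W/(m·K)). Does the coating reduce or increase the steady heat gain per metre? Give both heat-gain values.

Critical radius for a cylinder: r_cr = k/h = 0.0105 m = 1.05 cm.
Outer radius after coating: r₂ = 0.00194 + 0.00478 = 0.00672 m.
Since r₁ < r_cr and r₂ ≤ r_cr, the coating moves toward the maximum at r_cr — heat gain rises.
Bare: R = 1/(2πr₁h) = 4.002 m·K/W; Q = 42.9/4.002 = 10.7 W/m.
Coated: R = R_cond + R_conv = 2.075 m·K/W; Q = 42.9/2.075 = 20.7 W/m.

increases: 10.7 → 20.7 W/m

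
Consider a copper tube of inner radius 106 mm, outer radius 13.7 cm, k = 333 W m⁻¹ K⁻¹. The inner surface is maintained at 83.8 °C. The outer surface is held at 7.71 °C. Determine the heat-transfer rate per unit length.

Q' = 2πk·ΔT/ln(r₂/r₁) = 2π × 333 × 76.09 / ln(0.137/0.106) = 6.21×10^5 W/m

Q' = 6.21×10^5 W/m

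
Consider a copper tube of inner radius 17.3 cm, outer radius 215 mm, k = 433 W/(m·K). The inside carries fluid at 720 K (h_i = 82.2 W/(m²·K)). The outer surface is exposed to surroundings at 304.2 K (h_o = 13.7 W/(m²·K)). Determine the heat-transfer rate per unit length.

Treat each layer as a resistance in series:
  R'_conv,in = 1/(2πr h) = 1/(2π·0.173·82.2) = 0.01119 m·K/W
  R'_copper = ln(0.215/0.173)/(2πk) = 0.2173/(2π·433) = 7.989×10^-5 m·K/W
  R'_conv,out = 1/(2πr h) = 1/(2π·0.215·13.7) = 0.05403 m·K/W
ΣR = 0.01119 + 7.989×10^-5 + 0.05403 = 0.06530 m·K/W
Q' = ΔT/ΣR = (720 K − 304.2 K)/0.06530 = 6370 W/m

Q' = 6.37 kW/m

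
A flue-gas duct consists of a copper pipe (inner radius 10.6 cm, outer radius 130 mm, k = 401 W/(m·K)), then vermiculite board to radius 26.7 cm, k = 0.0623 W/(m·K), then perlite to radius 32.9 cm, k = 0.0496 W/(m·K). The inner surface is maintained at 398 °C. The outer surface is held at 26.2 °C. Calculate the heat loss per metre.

Q' = 148 W/m

Treat each layer as a resistance in series:
  R'_copper = ln(0.130/0.106)/(2πk) = 0.2041/(2π·401) = 8.100×10^-5 m·K/W
  R'_vermiculite board = ln(0.267/0.130)/(2πk) = 0.7197/(2π·0.0623) = 1.839 m·K/W
  R'_perlite = ln(0.329/0.267)/(2πk) = 0.2088/(2π·0.0496) = 0.6700 m·K/W
ΣR = 8.100×10^-5 + 1.839 + 0.6700 = 2.509 m·K/W
Q' = ΔT/ΣR = (398 °C − 26.2 °C)/2.509 = 148 W/m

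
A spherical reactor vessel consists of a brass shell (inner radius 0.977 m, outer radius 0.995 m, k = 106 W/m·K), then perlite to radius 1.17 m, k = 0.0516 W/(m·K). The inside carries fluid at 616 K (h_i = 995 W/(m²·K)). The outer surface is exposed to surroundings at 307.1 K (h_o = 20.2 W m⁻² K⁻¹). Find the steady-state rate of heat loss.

Q = 1320 W

Treat each layer as a resistance in series:
  R_conv,in = 1/(4πr²h) = 1/(4π·0.977²·995) = 8.379×10^-5 K/W
  R_brass = (1/0.977 − 1/0.995)/(4πk) = 0.01852/(4π·106) = 1.390×10^-5 K/W
  R_perlite = (1/0.995 − 1/1.17)/(4πk) = 0.1503/(4π·0.0516) = 0.2318 K/W
  R_conv,out = 1/(4πr²h) = 1/(4π·1.17²·20.2) = 0.002878 K/W
ΣR = 8.379×10^-5 + 1.390×10^-5 + 0.2318 + 0.002878 = 0.2348 K/W
Q = ΔT/ΣR = (616 K − 307.1 K)/0.2348 = 1320 W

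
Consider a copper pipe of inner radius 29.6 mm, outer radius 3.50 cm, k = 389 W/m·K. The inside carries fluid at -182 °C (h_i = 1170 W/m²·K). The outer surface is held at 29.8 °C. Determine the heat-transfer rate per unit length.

Q' = 45.4 kW/m

Treat each layer as a resistance in series:
  R'_conv,in = 1/(2πr h) = 1/(2π·0.0296·1170) = 0.004596 m·K/W
  R'_copper = ln(0.0350/0.0296)/(2πk) = 0.1676/(2π·389) = 6.856×10^-5 m·K/W
ΣR = 0.004596 + 6.856×10^-5 = 0.004665 m·K/W
Q' = ΔT/ΣR = (-182 °C − 29.8 °C)/0.004665 = -45400 W/m
(Negative Q' ⇒ heat flows inward; heat gain = 45400 W/m.)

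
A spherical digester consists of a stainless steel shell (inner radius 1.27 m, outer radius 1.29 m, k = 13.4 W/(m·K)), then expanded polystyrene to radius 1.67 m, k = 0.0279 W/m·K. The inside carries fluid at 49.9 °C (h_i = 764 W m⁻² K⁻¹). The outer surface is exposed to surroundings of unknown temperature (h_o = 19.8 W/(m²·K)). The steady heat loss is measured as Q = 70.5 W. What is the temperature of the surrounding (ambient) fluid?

T_out = 14.3 °C

Series resistances:
  R_conv,in = 1/(4πr²h) = 1/(4π·1.27²·764) = 6.458×10^-5 K/W
  R_stainless steel = (1/1.27 − 1/1.29)/(4πk) = 0.01221/(4π·13.4) = 7.250×10^-5 K/W
  R_expanded polystyrene = (1/1.29 − 1/1.67)/(4πk) = 0.1764/(4π·0.0279) = 0.5031 K/W
  R_conv,out = 1/(4πr²h) = 1/(4π·1.67²·19.8) = 0.001441 K/W
ΣR = 0.5047 K/W
ΔT = Q·ΣR = 70.5 × 0.5047 = 35.58 K
Heat flows outward, so T_out = T_in − ΔT = 49.9 − 35.58 = 14.3 °C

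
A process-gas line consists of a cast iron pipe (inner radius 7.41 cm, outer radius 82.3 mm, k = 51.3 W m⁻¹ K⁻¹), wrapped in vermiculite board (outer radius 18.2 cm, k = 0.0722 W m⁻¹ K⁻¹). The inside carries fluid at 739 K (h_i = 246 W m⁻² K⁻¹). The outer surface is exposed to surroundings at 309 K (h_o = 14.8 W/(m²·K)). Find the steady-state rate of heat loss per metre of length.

Q' = 237 W/m

Series thermal resistances, inner to outer:
  R'_conv,in = 1/(2πr h) = 1/(2π·0.0741·246) = 0.008731 m·K/W
  R'_cast iron = ln(0.0823/0.0741)/(2πk) = 0.1050/(2π·51.3) = 3.256×10^-4 m·K/W
  R'_vermiculite board = ln(0.182/0.0823)/(2πk) = 0.7936/(2π·0.0722) = 1.749 m·K/W
  R'_conv,out = 1/(2πr h) = 1/(2π·0.182·14.8) = 0.05909 m·K/W
ΣR = 0.008731 + 3.256×10^-4 + 1.749 + 0.05909 = 1.817 m·K/W
Q' = ΔT/ΣR = (739 K − 309 K)/1.817 = 237 W/m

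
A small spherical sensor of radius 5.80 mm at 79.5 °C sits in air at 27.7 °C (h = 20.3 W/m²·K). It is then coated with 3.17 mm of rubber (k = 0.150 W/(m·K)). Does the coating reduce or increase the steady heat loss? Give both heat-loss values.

increases: 0.445 → 0.639 W

Critical radius for a sphere: r_cr = 2k/h = 0.0148 m = 1.48 cm.
Outer radius after coating: r₂ = 0.00580 + 0.00317 = 0.00897 m.
Since r₁ < r_cr and r₂ ≤ r_cr, the coating moves toward the maximum at r_cr — heat loss rises.
Bare: R = 1/(4πr₁²h) = 116.5 K/W; Q = 51.8/116.5 = 0.445 W.
Coated: R = R_cond + R_conv = 81.05 K/W; Q = 51.8/81.05 = 0.639 W.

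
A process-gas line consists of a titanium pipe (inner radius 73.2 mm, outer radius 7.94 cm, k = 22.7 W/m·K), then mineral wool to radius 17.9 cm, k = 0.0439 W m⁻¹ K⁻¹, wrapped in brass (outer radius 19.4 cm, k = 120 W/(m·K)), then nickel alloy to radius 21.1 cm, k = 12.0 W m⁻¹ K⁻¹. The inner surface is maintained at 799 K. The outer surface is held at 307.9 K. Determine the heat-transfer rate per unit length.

Resistance network (inner→outer):
  R'_titanium = ln(0.0794/0.0732)/(2πk) = 0.08130/(2π·22.7) = 5.700×10^-4 m·K/W
  R'_mineral wool = ln(0.179/0.0794)/(2πk) = 0.8129/(2π·0.0439) = 2.947 m·K/W
  R'_brass = ln(0.194/0.179)/(2πk) = 0.08047/(2π·120) = 1.067×10^-4 m·K/W
  R'_nickel alloy = ln(0.211/0.194)/(2πk) = 0.08400/(2π·12.0) = 0.001114 m·K/W
ΣR = 5.700×10^-4 + 2.947 + 1.067×10^-4 + 0.001114 = 2.949 m·K/W
Q' = ΔT/ΣR = (799 K − 307.9 K)/2.949 = 167 W/m

Q' = 167 W/m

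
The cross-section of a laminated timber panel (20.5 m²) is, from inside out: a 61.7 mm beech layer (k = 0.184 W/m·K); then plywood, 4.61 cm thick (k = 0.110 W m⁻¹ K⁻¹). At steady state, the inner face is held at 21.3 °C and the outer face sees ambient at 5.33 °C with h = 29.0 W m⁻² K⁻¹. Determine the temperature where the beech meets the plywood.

Series thermal resistances, inner to outer:
  R_beech = L/(kA) = 0.0617/(0.184·20.5) = 0.01636 K/W
  R_plywood = L/(kA) = 0.0461/(0.110·20.5) = 0.02044 K/W
  R_conv,out = 1/(hA) = 1/(29.0·20.5) = 0.001682 K/W
ΣR = 0.01636 + 0.02044 + 0.001682 = 0.03848 K/W
Q = ΔT/ΣR = (21.3 °C − 5.33 °C)/0.03848 = 415.0 W
From the inner boundary to the beech/plywood interface, ΣR_partial = 0.01636 K/W.
T_interface = T_in − Q·ΣR_partial = 21.3 °C − (415.0)(0.01636) = 14.5 °C

T = 14.5 °C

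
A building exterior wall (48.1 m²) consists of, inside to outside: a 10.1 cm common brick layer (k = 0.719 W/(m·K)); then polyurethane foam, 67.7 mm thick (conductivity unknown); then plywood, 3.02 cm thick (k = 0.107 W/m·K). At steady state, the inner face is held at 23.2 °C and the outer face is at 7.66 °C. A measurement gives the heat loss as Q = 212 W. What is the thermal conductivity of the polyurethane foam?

ΣR = ΔT/Q = |23.2 − 7.66|/212 = 0.07330 K/W
Known resistances:
  R_common brick = L/(kA) = 0.101/(0.719·48.1) = 0.002920 K/W
  R_plywood = L/(kA) = 0.0302/(0.107·48.1) = 0.005868 K/W
R_polyurethane foam = ΣR − ΣR_known = 0.07330 − 0.008788 = 0.06451 K/W
L/(kA) = 0.06451 ⇒ k = 0.0677/(0.06451·48.1) = 0.0218 W/m·K

k = 0.0218 W/m·K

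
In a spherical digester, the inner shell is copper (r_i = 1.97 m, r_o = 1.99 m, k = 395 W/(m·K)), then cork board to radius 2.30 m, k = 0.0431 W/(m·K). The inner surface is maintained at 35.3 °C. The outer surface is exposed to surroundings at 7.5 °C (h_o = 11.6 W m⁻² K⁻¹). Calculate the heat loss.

Q = 220 W

Resistance network (inner→outer):
  R_copper = (1/1.97 − 1/1.99)/(4πk) = 0.005102/(4π·395) = 1.028×10^-6 K/W
  R_cork board = (1/1.99 − 1/2.30)/(4πk) = 0.06773/(4π·0.0431) = 0.1251 K/W
  R_conv,out = 1/(4πr²h) = 1/(4π·2.30²·11.6) = 0.001297 K/W
ΣR = 1.028×10^-6 + 0.1251 + 0.001297 = 0.1264 K/W
Q = ΔT/ΣR = (35.3 °C − 7.5 °C)/0.1264 = 220 W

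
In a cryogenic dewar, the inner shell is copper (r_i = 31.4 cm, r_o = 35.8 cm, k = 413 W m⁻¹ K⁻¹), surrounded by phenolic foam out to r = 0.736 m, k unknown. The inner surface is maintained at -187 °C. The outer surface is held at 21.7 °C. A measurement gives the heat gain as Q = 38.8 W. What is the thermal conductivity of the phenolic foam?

ΣR = ΔT/Q = |-187 − 21.7|/38.8 = 5.379 K/W
Known resistances:
  R_copper = (1/0.314 − 1/0.358)/(4πk) = 0.3914/(4π·413) = 7.542×10^-5 K/W
R_phenolic foam = ΣR − ΣR_known = 5.379 − 7.542×10^-5 = 5.379 K/W
(1/r₁−1/r₂)/(4πk) = 5.379 ⇒ k = 1.435/(4π·5.379) = 0.0212 W/m·K

k = 0.0212 W/m·K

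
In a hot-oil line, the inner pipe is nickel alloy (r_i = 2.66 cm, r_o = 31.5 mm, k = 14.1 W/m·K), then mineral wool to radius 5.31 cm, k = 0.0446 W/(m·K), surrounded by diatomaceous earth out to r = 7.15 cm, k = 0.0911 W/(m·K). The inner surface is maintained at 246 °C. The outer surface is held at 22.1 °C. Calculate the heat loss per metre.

Treat each layer as a resistance in series:
  R'_nickel alloy = ln(0.0315/0.0266)/(2πk) = 0.1691/(2π·14.1) = 0.001908 m·K/W
  R'_mineral wool = ln(0.0531/0.0315)/(2πk) = 0.5222/(2π·0.0446) = 1.863 m·K/W
  R'_diatomaceous earth = ln(0.0715/0.0531)/(2πk) = 0.2975/(2π·0.0911) = 0.5198 m·K/W
ΣR = 0.001908 + 1.863 + 0.5198 = 2.385 m·K/W
Q' = ΔT/ΣR = (246 °C − 22.1 °C)/2.385 = 93.9 W/m

Q' = 93.9 W/m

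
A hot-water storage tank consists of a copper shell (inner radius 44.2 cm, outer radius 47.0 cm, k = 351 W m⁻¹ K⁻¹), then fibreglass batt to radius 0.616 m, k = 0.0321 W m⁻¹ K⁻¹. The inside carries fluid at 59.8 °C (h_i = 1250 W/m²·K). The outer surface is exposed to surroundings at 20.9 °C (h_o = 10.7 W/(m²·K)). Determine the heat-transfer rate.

Series thermal resistances, inner to outer:
  R_conv,in = 1/(4πr²h) = 1/(4π·0.442²·1250) = 3.259×10^-4 K/W
  R_copper = (1/0.442 − 1/0.470)/(4πk) = 0.1348/(4π·351) = 3.056×10^-5 K/W
  R_fibreglass batt = (1/0.470 − 1/0.616)/(4πk) = 0.5043/(4π·0.0321) = 1.250 K/W
  R_conv,out = 1/(4πr²h) = 1/(4π·0.616²·10.7) = 0.01960 K/W
ΣR = 3.259×10^-4 + 3.056×10^-5 + 1.250 + 0.01960 = 1.270 K/W
Q = ΔT/ΣR = (59.8 °C − 20.9 °C)/1.270 = 30.6 W

Q = 30.6 W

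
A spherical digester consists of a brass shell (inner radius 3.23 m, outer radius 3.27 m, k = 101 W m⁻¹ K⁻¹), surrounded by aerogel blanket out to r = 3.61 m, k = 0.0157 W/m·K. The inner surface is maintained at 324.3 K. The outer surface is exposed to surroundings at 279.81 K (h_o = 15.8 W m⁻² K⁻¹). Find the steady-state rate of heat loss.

Q = 304 W

Treat each layer as a resistance in series:
  R_brass = (1/3.23 − 1/3.27)/(4πk) = 0.003787/(4π·101) = 2.984×10^-6 K/W
  R_aerogel blanket = (1/3.27 − 1/3.61)/(4πk) = 0.02880/(4π·0.0157) = 0.1460 K/W
  R_conv,out = 1/(4πr²h) = 1/(4π·3.61²·15.8) = 3.865×10^-4 K/W
ΣR = 2.984×10^-6 + 0.1460 + 3.865×10^-4 = 0.1464 K/W
Q = ΔT/ΣR = (324.3 K − 279.81 K)/0.1464 = 304 W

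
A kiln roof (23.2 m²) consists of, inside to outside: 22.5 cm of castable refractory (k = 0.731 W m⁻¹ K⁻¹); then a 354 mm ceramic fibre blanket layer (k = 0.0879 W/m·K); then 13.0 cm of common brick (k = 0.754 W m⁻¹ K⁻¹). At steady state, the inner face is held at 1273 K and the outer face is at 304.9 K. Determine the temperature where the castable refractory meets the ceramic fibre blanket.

Series thermal resistances, inner to outer:
  R_castable refractory = L/(kA) = 0.225/(0.731·23.2) = 0.01327 K/W
  R_ceramic fibre blanket = L/(kA) = 0.354/(0.0879·23.2) = 0.1736 K/W
  R_common brick = L/(kA) = 0.130/(0.754·23.2) = 0.007432 K/W
ΣR = 0.01327 + 0.1736 + 0.007432 = 0.1943 K/W
Q = ΔT/ΣR = (1273 K − 304.9 K)/0.1943 = 4983 W
From the inner boundary to the castable refractory/ceramic fibre blanket interface, ΣR_partial = 0.01327 K/W.
T_interface = T_in − Q·ΣR_partial = 1273 K − (4983)(0.01327) = 1207 K

T = 1207 K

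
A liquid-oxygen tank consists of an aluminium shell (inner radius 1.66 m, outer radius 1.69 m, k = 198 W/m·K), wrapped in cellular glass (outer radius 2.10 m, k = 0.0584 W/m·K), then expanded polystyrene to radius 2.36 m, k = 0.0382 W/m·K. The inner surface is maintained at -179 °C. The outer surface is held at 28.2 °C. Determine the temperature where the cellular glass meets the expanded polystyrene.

Series thermal resistances, inner to outer:
  R_aluminium = (1/1.66 − 1/1.69)/(4πk) = 0.01069/(4π·198) = 4.298×10^-6 K/W
  R_cellular glass = (1/1.69 − 1/2.10)/(4πk) = 0.1155/(4π·0.0584) = 0.1574 K/W
  R_expanded polystyrene = (1/2.10 − 1/2.36)/(4πk) = 0.05246/(4π·0.0382) = 0.1093 K/W
ΣR = 4.298×10^-6 + 0.1574 + 0.1093 = 0.2667 K/W
Q = ΔT/ΣR = (-179 °C − 28.2 °C)/0.2667 = -776.9 W
From the inner boundary to the cellular glass/expanded polystyrene interface, ΣR_partial = 0.1574 K/W.
T_interface = T_in − Q·ΣR_partial = -179 °C − (-776.9)(0.1574) = -56.7 °C

T = -56.7 °C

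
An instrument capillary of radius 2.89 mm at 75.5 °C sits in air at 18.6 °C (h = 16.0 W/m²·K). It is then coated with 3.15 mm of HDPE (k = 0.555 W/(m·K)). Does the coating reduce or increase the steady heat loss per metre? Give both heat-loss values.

increases: 16.5 → 30.6 W/m

Critical radius for a cylinder: r_cr = k/h = 0.0347 m = 3.47 cm.
Outer radius after coating: r₂ = 0.00289 + 0.00315 = 0.00604 m.
Since r₁ < r_cr and r₂ ≤ r_cr, the coating moves toward the maximum at r_cr — heat loss rises.
Bare: R = 1/(2πr₁h) = 3.442 m·K/W; Q = 56.9/3.442 = 16.5 W/m.
Coated: R = R_cond + R_conv = 1.858 m·K/W; Q = 56.9/1.858 = 30.6 W/m.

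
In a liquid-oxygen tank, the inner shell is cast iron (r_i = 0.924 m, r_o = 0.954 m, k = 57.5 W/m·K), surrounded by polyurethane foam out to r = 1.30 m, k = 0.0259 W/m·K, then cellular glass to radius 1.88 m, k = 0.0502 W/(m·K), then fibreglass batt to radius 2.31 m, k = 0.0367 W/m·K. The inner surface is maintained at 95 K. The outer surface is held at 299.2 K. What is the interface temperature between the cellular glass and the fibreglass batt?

Treat each layer as a resistance in series:
  R_cast iron = (1/0.924 − 1/0.954)/(4πk) = 0.03403/(4π·57.5) = 4.710×10^-5 K/W
  R_polyurethane foam = (1/0.954 − 1/1.30)/(4πk) = 0.2790/(4π·0.0259) = 0.8572 K/W
  R_cellular glass = (1/1.30 − 1/1.88)/(4πk) = 0.2373/(4π·0.0502) = 0.3762 K/W
  R_fibreglass batt = (1/1.88 − 1/2.31)/(4πk) = 0.09901/(4π·0.0367) = 0.2147 K/W
ΣR = 4.710×10^-5 + 0.8572 + 0.3762 + 0.2147 = 1.448 K/W
Q = ΔT/ΣR = (95 K − 299.2 K)/1.448 = -141.0 W
From the inner boundary to the cellular glass/fibreglass batt interface, ΣR_partial = 1.233 K/W.
T_interface = T_in − Q·ΣR_partial = 95 K − (-141.0)(1.233) = 268.9 K

T = 268.9 K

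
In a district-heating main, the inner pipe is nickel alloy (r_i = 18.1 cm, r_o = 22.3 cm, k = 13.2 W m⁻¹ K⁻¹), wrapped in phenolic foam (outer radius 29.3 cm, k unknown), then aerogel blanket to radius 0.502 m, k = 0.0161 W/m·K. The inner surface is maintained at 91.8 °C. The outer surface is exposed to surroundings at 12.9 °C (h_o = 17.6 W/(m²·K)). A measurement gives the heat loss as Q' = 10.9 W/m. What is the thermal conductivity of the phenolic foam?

ΣR = ΔT/Q' = |91.8 − 12.9|/10.9 = 7.239 m·K/W
Known resistances:
  R'_nickel alloy = ln(0.223/0.181)/(2πk) = 0.2087/(2π·13.2) = 0.002516 m·K/W
  R'_aerogel blanket = ln(0.502/0.293)/(2πk) = 0.5384/(2π·0.0161) = 5.323 m·K/W
  R'_conv,out = 1/(2πr h) = 1/(2π·0.502·17.6) = 0.01801 m·K/W
R_phenolic foam = ΣR − ΣR_known = 7.239 − 5.344 = 1.895 m·K/W
ln(r₂/r₁)/(2πk) = 1.895 ⇒ k = 0.2730/(2π·1.895) = 0.0229 W/m·K

k = 0.0229 W/m·K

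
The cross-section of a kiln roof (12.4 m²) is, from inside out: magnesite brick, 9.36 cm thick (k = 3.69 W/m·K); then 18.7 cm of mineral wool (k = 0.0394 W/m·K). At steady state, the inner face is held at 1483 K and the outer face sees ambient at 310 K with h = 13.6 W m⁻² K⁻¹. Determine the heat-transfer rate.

Q = 3.00 kW

Series thermal resistances, inner to outer:
  R_magnesite brick = L/(kA) = 0.0936/(3.69·12.4) = 0.002046 K/W
  R_mineral wool = L/(kA) = 0.187/(0.0394·12.4) = 0.3828 K/W
  R_conv,out = 1/(hA) = 1/(13.6·12.4) = 0.005930 K/W
ΣR = 0.002046 + 0.3828 + 0.005930 = 0.3908 K/W
Q = ΔT/ΣR = (1483 K − 310 K)/0.3908 = 3000 W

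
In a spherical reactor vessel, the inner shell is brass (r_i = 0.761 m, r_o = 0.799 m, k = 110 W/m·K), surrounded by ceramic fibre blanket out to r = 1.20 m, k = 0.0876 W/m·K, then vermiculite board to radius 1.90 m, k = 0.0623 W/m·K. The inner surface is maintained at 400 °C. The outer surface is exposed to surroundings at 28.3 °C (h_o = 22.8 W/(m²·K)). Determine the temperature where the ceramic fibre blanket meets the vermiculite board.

T = 217 °C

Series thermal resistances, inner to outer:
  R_brass = (1/0.761 − 1/0.799)/(4πk) = 0.06250/(4π·110) = 4.521×10^-5 K/W
  R_ceramic fibre blanket = (1/0.799 − 1/1.20)/(4πk) = 0.4182/(4π·0.0876) = 0.3799 K/W
  R_vermiculite board = (1/1.20 − 1/1.90)/(4πk) = 0.3070/(4π·0.0623) = 0.3922 K/W
  R_conv,out = 1/(4πr²h) = 1/(4π·1.90²·22.8) = 9.668×10^-4 K/W
ΣR = 4.521×10^-5 + 0.3799 + 0.3922 + 9.668×10^-4 = 0.7731 K/W
Q = ΔT/ΣR = (400 °C − 28.3 °C)/0.7731 = 480.8 W
From the inner boundary to the ceramic fibre blanket/vermiculite board interface, ΣR_partial = 0.3799 K/W.
T_interface = T_in − Q·ΣR_partial = 400 °C − (480.8)(0.3799) = 217 °C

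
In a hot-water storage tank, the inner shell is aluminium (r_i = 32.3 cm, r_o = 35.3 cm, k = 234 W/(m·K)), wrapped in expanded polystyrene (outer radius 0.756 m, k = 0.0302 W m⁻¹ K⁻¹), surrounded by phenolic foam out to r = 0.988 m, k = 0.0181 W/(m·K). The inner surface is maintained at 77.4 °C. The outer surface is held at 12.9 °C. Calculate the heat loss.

Q = 12.1 W

Series thermal resistances, inner to outer:
  R_aluminium = (1/0.323 − 1/0.353)/(4πk) = 0.2631/(4π·234) = 8.948×10^-5 K/W
  R_expanded polystyrene = (1/0.353 − 1/0.756)/(4πk) = 1.510/(4π·0.0302) = 3.979 K/W
  R_phenolic foam = (1/0.756 − 1/0.988)/(4πk) = 0.3106/(4π·0.0181) = 1.366 K/W
ΣR = 8.948×10^-5 + 3.979 + 1.366 = 5.345 K/W
Q = ΔT/ΣR = (77.4 °C − 12.9 °C)/5.345 = 12.1 W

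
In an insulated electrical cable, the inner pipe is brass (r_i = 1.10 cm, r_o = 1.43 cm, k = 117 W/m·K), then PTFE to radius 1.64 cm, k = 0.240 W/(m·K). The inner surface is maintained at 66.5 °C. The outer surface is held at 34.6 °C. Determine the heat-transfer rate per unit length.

Resistance network (inner→outer):
  R'_brass = ln(0.0143/0.0110)/(2πk) = 0.2624/(2π·117) = 3.569×10^-4 m·K/W
  R'_PTFE = ln(0.0164/0.0143)/(2πk) = 0.1370/(2π·0.240) = 0.09087 m·K/W
ΣR = 3.569×10^-4 + 0.09087 = 0.09123 m·K/W
Q' = ΔT/ΣR = (66.5 °C − 34.6 °C)/0.09123 = 350 W/m

Q' = 350 W/m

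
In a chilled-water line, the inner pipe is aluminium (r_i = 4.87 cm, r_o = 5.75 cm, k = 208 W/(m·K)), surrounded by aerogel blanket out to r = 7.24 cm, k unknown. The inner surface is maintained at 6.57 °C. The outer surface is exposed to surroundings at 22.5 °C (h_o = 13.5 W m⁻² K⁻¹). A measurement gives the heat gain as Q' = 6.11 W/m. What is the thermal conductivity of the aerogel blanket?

ΣR = ΔT/Q' = |6.57 − 22.5|/6.11 = 2.607 m·K/W
Known resistances:
  R'_aluminium = ln(0.0575/0.0487)/(2πk) = 0.1661/(2π·208) = 1.271×10^-4 m·K/W
  R'_conv,out = 1/(2πr h) = 1/(2π·0.0724·13.5) = 0.1628 m·K/W
R_aerogel blanket = ΣR − ΣR_known = 2.607 − 0.1629 = 2.444 m·K/W
ln(r₂/r₁)/(2πk) = 2.444 ⇒ k = 0.2304/(2π·2.444) = 0.0150 W/m·K

k = 0.0150 W/m·K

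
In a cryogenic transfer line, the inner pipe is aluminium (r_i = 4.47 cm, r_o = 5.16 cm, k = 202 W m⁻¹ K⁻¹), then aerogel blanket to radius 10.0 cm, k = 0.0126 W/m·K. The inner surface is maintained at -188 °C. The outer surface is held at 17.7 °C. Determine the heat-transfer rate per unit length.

Resistance network (inner→outer):
  R'_aluminium = ln(0.0516/0.0447)/(2πk) = 0.1435/(2π·202) = 1.131×10^-4 m·K/W
  R'_aerogel blanket = ln(0.100/0.0516)/(2πk) = 0.6616/(2π·0.0126) = 8.358 m·K/W
ΣR = 1.131×10^-4 + 8.358 = 8.358 m·K/W
Q' = ΔT/ΣR = (-188 °C − 17.7 °C)/8.358 = -24.6 W/m
(Negative Q' ⇒ heat flows inward; heat gain = 24.6 W/m.)

Q' = 24.6 W/m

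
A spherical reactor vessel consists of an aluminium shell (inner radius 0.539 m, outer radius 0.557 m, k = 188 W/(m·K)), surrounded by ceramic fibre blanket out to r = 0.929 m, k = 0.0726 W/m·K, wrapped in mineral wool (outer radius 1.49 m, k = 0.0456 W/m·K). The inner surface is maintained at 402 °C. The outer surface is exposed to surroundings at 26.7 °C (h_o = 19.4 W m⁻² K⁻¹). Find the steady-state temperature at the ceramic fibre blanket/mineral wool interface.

T = 204 °C

Resistance network (inner→outer):
  R_aluminium = (1/0.539 − 1/0.557)/(4πk) = 0.05996/(4π·188) = 2.538×10^-5 K/W
  R_ceramic fibre blanket = (1/0.557 − 1/0.929)/(4πk) = 0.7189/(4π·0.0726) = 0.7880 K/W
  R_mineral wool = (1/0.929 − 1/1.49)/(4πk) = 0.4053/(4π·0.0456) = 0.7073 K/W
  R_conv,out = 1/(4πr²h) = 1/(4π·1.49²·19.4) = 0.001848 K/W
ΣR = 2.538×10^-5 + 0.7880 + 0.7073 + 0.001848 = 1.497 K/W
Q = ΔT/ΣR = (402 °C − 26.7 °C)/1.497 = 250.7 W
From the inner boundary to the ceramic fibre blanket/mineral wool interface, ΣR_partial = 0.7880 K/W.
T_interface = T_in − Q·ΣR_partial = 402 °C − (250.7)(0.7880) = 204 °C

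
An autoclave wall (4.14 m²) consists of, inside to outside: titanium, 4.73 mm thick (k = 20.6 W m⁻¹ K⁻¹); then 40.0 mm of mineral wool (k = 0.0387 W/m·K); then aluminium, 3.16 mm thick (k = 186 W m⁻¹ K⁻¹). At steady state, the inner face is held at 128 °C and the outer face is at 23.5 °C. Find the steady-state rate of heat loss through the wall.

Treat each layer as a resistance in series:
  R_titanium = L/(kA) = 0.00473/(20.6·4.14) = 5.546×10^-5 K/W
  R_mineral wool = L/(kA) = 0.0400/(0.0387·4.14) = 0.2497 K/W
  R_aluminium = L/(kA) = 0.00316/(186·4.14) = 4.104×10^-6 K/W
ΣR = 5.546×10^-5 + 0.2497 + 4.104×10^-6 = 0.2498 K/W
Q = ΔT/ΣR = (128 °C − 23.5 °C)/0.2498 = 418 W

Q = 418 W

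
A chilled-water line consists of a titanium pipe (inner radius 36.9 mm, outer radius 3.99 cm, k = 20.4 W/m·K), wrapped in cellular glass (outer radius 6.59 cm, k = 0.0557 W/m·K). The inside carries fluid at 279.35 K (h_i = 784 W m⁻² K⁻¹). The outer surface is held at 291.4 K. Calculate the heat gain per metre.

Q' = 8.37 W/m

Resistance network (inner→outer):
  R'_conv,in = 1/(2πr h) = 1/(2π·0.0369·784) = 0.005501 m·K/W
  R'_titanium = ln(0.0399/0.0369)/(2πk) = 0.07816/(2π·20.4) = 6.098×10^-4 m·K/W
  R'_cellular glass = ln(0.0659/0.0399)/(2πk) = 0.5018/(2π·0.0557) = 1.434 m·K/W
ΣR = 0.005501 + 6.098×10^-4 + 1.434 = 1.440 m·K/W
Q' = ΔT/ΣR = (279.35 K − 291.4 K)/1.440 = -8.37 W/m
(Negative Q' ⇒ heat flows inward; heat gain = 8.37 W/m.)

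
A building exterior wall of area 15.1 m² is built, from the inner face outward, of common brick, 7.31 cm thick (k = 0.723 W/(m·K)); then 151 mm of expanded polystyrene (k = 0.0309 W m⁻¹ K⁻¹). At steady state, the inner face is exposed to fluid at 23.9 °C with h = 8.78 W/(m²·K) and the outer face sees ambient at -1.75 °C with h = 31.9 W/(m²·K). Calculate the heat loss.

Q = 75.5 W

Series thermal resistances, inner to outer:
  R_conv,in = 1/(hA) = 1/(8.78·15.1) = 0.007543 K/W
  R_common brick = L/(kA) = 0.0731/(0.723·15.1) = 0.006696 K/W
  R_expanded polystyrene = L/(kA) = 0.151/(0.0309·15.1) = 0.3236 K/W
  R_conv,out = 1/(hA) = 1/(31.9·15.1) = 0.002076 K/W
ΣR = 0.007543 + 0.006696 + 0.3236 + 0.002076 = 0.3399 K/W
Q = ΔT/ΣR = (23.9 °C − -1.75 °C)/0.3399 = 75.5 W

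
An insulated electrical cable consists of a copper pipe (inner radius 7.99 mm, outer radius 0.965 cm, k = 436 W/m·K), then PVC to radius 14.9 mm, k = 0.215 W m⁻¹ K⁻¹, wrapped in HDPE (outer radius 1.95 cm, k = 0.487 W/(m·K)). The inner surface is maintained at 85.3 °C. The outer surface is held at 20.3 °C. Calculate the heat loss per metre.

Q' = 159 W/m

Treat each layer as a resistance in series:
  R'_copper = ln(0.00965/0.00799)/(2πk) = 0.1888/(2π·436) = 6.891×10^-5 m·K/W
  R'_PVC = ln(0.0149/0.00965)/(2πk) = 0.4344/(2π·0.215) = 0.3216 m·K/W
  R'_HDPE = ln(0.0195/0.0149)/(2πk) = 0.2691/(2π·0.487) = 0.08793 m·K/W
ΣR = 6.891×10^-5 + 0.3216 + 0.08793 = 0.4096 m·K/W
Q' = ΔT/ΣR = (85.3 °C − 20.3 °C)/0.4096 = 159 W/m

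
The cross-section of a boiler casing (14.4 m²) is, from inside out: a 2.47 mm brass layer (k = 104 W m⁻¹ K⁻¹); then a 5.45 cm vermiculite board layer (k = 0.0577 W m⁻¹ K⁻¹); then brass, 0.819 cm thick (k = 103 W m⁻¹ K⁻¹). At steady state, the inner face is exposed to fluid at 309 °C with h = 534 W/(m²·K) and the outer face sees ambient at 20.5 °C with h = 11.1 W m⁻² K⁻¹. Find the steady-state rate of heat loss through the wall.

Treat each layer as a resistance in series:
  R_conv,in = 1/(hA) = 1/(534·14.4) = 1.300×10^-4 K/W
  R_brass = L/(kA) = 0.00247/(104·14.4) = 1.649×10^-6 K/W
  R_vermiculite board = L/(kA) = 0.0545/(0.0577·14.4) = 0.06559 K/W
  R_brass = L/(kA) = 0.00819/(103·14.4) = 5.522×10^-6 K/W
  R_conv,out = 1/(hA) = 1/(11.1·14.4) = 0.006256 K/W
ΣR = 1.300×10^-4 + 1.649×10^-6 + 0.06559 + 5.522×10^-6 + 0.006256 = 0.07198 K/W
Q = ΔT/ΣR = (309 °C − 20.5 °C)/0.07198 = 4010 W

Q = 4010 W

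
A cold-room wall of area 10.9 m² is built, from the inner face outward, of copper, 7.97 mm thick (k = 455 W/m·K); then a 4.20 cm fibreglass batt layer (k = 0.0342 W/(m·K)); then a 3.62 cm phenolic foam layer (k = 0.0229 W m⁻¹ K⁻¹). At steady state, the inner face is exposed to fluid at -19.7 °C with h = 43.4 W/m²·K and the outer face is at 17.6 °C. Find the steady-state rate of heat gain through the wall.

Q = 144 W

Series thermal resistances, inner to outer:
  R_conv,in = 1/(hA) = 1/(43.4·10.9) = 0.002114 K/W
  R_copper = L/(kA) = 0.00797/(455·10.9) = 1.607×10^-6 K/W
  R_fibreglass batt = L/(kA) = 0.0420/(0.0342·10.9) = 0.1127 K/W
  R_phenolic foam = L/(kA) = 0.0362/(0.0229·10.9) = 0.1450 K/W
ΣR = 0.002114 + 1.607×10^-6 + 0.1127 + 0.1450 = 0.2598 K/W
Q = ΔT/ΣR = (-19.7 °C − 17.6 °C)/0.2598 = -144 W
(Negative Q ⇒ heat flows inward; heat gain = 144 W.)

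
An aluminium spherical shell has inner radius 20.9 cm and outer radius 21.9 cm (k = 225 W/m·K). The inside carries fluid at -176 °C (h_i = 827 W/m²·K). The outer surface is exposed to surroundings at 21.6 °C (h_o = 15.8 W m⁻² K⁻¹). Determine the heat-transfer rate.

Series thermal resistances, inner to outer:
  R_conv,in = 1/(4πr²h) = 1/(4π·0.209²·827) = 0.002203 K/W
  R_aluminium = (1/0.209 − 1/0.219)/(4πk) = 0.2185/(4π·225) = 7.727×10^-5 K/W
  R_conv,out = 1/(4πr²h) = 1/(4π·0.219²·15.8) = 0.1050 K/W
ΣR = 0.002203 + 7.727×10^-5 + 0.1050 = 0.1073 K/W
Q = ΔT/ΣR = (-176 °C − 21.6 °C)/0.1073 = -1840 W
(Negative Q ⇒ heat flows inward; heat gain = 1840 W.)

Q = 1840 W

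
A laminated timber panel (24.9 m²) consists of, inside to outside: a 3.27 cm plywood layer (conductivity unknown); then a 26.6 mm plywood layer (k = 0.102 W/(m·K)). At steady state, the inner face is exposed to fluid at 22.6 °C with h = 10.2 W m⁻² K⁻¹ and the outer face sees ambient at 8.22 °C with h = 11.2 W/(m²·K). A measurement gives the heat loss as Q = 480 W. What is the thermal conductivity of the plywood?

k = 0.110 W/m·K

ΣR = ΔT/Q = |22.6 − 8.22|/480 = 0.02996 K/W
Known resistances:
  R_conv,in = 1/(hA) = 1/(10.2·24.9) = 0.003937 K/W
  R_plywood = L/(kA) = 0.0266/(0.102·24.9) = 0.01047 K/W
  R_conv,out = 1/(hA) = 1/(11.2·24.9) = 0.003586 K/W
R_plywood = ΣR − ΣR_known = 0.02996 − 0.01799 = 0.01197 K/W
L/(kA) = 0.01197 ⇒ k = 0.0327/(0.01197·24.9) = 0.110 W/m·K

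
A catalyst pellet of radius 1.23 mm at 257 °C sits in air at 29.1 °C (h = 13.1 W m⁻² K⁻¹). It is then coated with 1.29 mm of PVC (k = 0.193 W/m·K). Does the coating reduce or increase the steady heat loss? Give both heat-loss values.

Critical radius for a sphere: r_cr = 2k/h = 0.0295 m = 2.95 cm.
Outer radius after coating: r₂ = 0.00123 + 0.00129 = 0.00252 m.
Since r₁ < r_cr and r₂ ≤ r_cr, the coating moves toward the maximum at r_cr — heat loss rises.
Bare: R = 1/(4πr₁²h) = 4015 K/W; Q = 227.9/4015 = 0.0568 W.
Coated: R = R_cond + R_conv = 1128 K/W; Q = 227.9/1128 = 0.202 W.

increases: 0.0568 → 0.202 W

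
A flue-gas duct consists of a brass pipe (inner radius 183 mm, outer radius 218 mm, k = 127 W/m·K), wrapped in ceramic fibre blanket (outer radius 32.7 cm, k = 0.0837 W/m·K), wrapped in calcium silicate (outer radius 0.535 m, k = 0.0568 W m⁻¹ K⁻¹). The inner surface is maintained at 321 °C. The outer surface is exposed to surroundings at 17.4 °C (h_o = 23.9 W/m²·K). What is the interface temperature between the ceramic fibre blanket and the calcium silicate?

Resistance network (inner→outer):
  R'_brass = ln(0.218/0.183)/(2πk) = 0.1750/(2π·127) = 2.193×10^-4 m·K/W
  R'_ceramic fibre blanket = ln(0.327/0.218)/(2πk) = 0.4055/(2π·0.0837) = 0.7710 m·K/W
  R'_calcium silicate = ln(0.535/0.327)/(2πk) = 0.4923/(2π·0.0568) = 1.379 m·K/W
  R'_conv,out = 1/(2πr h) = 1/(2π·0.535·23.9) = 0.01245 m·K/W
ΣR = 2.193×10^-4 + 0.7710 + 1.379 + 0.01245 = 2.163 m·K/W
Q' = ΔT/ΣR = (321 °C − 17.4 °C)/2.163 = 140.4 W/m
From the inner boundary to the ceramic fibre blanket/calcium silicate interface, ΣR_partial = 0.7712 m·K/W.
T_interface = T_in − Q'·ΣR_partial = 321 °C − (140.4)(0.7712) = 213 °C

T = 213 °C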